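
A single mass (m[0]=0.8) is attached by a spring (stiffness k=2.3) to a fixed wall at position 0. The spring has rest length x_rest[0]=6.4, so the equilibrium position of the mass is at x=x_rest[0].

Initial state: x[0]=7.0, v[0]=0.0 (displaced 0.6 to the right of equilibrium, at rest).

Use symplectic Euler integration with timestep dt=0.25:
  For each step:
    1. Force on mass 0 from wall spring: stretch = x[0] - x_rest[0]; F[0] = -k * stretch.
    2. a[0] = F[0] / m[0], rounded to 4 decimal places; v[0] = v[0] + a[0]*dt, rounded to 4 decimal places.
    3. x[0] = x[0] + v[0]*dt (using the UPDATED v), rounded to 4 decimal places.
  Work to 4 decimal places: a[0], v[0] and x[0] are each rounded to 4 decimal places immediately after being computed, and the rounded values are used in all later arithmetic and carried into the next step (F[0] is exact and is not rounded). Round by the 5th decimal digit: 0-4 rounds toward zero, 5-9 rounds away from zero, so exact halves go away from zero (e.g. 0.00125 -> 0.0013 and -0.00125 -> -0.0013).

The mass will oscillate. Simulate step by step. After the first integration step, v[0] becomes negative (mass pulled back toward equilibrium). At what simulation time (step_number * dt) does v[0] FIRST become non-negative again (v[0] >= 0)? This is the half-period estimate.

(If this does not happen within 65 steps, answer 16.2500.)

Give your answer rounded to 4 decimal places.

Answer: 2.0000

Derivation:
Step 0: x=[7.0000] v=[0.0000]
Step 1: x=[6.8922] v=[-0.4313]
Step 2: x=[6.6959] v=[-0.7851]
Step 3: x=[6.4465] v=[-0.9978]
Step 4: x=[6.1887] v=[-1.0312]
Step 5: x=[5.9689] v=[-0.8793]
Step 6: x=[5.8265] v=[-0.5695]
Step 7: x=[5.7872] v=[-0.1573]
Step 8: x=[5.8580] v=[0.2832]
First v>=0 after going negative at step 8, time=2.0000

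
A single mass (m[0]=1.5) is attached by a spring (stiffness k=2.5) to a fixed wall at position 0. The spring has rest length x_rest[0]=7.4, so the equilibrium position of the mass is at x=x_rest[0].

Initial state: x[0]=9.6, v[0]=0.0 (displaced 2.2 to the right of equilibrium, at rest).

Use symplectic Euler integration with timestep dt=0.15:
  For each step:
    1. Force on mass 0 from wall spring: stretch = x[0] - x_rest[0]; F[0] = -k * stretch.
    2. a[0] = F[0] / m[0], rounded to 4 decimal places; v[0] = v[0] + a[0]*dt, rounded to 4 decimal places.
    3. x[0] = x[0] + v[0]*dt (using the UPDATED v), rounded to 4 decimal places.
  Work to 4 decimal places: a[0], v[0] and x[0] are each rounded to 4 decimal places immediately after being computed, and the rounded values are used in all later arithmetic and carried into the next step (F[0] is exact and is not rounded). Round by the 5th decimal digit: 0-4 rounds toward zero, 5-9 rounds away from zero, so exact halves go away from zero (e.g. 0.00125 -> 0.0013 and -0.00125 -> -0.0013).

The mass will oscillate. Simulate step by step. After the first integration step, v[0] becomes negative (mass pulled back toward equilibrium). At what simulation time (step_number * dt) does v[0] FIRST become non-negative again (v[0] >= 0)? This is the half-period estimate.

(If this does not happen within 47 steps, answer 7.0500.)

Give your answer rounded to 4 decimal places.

Step 0: x=[9.6000] v=[0.0000]
Step 1: x=[9.5175] v=[-0.5500]
Step 2: x=[9.3556] v=[-1.0794]
Step 3: x=[9.1204] v=[-1.5683]
Step 4: x=[8.8206] v=[-1.9984]
Step 5: x=[8.4676] v=[-2.3536]
Step 6: x=[8.0745] v=[-2.6205]
Step 7: x=[7.6561] v=[-2.7891]
Step 8: x=[7.2281] v=[-2.8531]
Step 9: x=[6.8066] v=[-2.8101]
Step 10: x=[6.4073] v=[-2.6618]
Step 11: x=[6.0453] v=[-2.4136]
Step 12: x=[5.7341] v=[-2.0749]
Step 13: x=[5.4853] v=[-1.6584]
Step 14: x=[5.3083] v=[-1.1797]
Step 15: x=[5.2098] v=[-0.6568]
Step 16: x=[5.1934] v=[-0.1093]
Step 17: x=[5.2598] v=[0.4424]
First v>=0 after going negative at step 17, time=2.5500

Answer: 2.5500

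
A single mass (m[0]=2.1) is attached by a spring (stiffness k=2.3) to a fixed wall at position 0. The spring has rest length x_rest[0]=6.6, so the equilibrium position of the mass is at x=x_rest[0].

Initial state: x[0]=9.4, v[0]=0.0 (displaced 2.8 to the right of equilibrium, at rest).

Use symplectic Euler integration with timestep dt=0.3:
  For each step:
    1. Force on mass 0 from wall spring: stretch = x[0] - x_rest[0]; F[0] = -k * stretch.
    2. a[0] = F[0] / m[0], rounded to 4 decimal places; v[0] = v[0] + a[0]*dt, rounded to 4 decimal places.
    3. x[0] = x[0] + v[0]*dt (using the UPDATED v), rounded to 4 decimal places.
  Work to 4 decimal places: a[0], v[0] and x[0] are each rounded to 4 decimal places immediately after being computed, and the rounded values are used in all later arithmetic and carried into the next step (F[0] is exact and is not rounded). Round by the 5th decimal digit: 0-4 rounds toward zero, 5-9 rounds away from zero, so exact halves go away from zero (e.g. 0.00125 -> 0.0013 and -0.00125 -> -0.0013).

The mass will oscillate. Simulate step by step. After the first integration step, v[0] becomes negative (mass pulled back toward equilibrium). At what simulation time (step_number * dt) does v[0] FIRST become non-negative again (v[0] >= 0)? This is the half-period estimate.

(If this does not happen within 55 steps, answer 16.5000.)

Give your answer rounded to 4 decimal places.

Step 0: x=[9.4000] v=[0.0000]
Step 1: x=[9.1240] v=[-0.9200]
Step 2: x=[8.5992] v=[-1.7493]
Step 3: x=[7.8773] v=[-2.4062]
Step 4: x=[7.0295] v=[-2.8259]
Step 5: x=[6.1394] v=[-2.9670]
Step 6: x=[5.2947] v=[-2.8157]
Step 7: x=[4.5787] v=[-2.3868]
Step 8: x=[4.0619] v=[-1.7227]
Step 9: x=[3.7953] v=[-0.8888]
Step 10: x=[3.8051] v=[0.0327]
First v>=0 after going negative at step 10, time=3.0000

Answer: 3.0000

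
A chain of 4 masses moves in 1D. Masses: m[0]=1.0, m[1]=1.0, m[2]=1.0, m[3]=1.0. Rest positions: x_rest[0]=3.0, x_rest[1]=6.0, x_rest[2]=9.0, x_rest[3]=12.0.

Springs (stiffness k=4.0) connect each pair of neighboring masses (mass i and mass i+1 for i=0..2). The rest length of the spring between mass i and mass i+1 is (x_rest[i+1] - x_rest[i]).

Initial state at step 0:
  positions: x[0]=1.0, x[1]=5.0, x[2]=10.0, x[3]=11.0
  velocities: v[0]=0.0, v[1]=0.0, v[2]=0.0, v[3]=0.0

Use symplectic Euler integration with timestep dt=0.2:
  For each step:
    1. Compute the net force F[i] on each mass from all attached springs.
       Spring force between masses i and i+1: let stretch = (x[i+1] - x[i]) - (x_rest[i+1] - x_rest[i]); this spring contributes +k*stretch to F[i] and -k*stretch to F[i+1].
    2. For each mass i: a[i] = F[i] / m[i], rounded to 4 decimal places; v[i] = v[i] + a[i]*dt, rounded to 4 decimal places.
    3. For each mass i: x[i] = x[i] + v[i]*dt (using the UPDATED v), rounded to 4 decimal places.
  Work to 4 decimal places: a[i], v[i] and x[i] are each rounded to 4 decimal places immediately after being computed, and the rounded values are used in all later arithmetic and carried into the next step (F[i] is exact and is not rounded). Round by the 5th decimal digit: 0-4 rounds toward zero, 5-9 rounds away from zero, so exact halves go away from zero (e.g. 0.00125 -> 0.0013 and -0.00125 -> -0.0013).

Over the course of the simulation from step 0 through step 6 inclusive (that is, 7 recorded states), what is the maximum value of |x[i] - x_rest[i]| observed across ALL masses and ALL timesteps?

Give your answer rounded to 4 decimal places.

Answer: 2.0540

Derivation:
Step 0: x=[1.0000 5.0000 10.0000 11.0000] v=[0.0000 0.0000 0.0000 0.0000]
Step 1: x=[1.1600 5.1600 9.3600 11.3200] v=[0.8000 0.8000 -3.2000 1.6000]
Step 2: x=[1.4800 5.3520 8.3616 11.8064] v=[1.6000 0.9600 -4.9920 2.4320]
Step 3: x=[1.9395 5.4060 7.4328 12.2216] v=[2.2976 0.2701 -4.6438 2.0762]
Step 4: x=[2.4737 5.2297 6.9460 12.3506] v=[2.6708 -0.8817 -2.4342 0.6452]
Step 5: x=[2.9688 4.8870 7.0493 12.0949] v=[2.4756 -1.7135 0.5164 -1.2785]
Step 6: x=[3.2908 4.5834 7.6139 11.5119] v=[1.6102 -1.5182 2.8230 -2.9150]
Max displacement = 2.0540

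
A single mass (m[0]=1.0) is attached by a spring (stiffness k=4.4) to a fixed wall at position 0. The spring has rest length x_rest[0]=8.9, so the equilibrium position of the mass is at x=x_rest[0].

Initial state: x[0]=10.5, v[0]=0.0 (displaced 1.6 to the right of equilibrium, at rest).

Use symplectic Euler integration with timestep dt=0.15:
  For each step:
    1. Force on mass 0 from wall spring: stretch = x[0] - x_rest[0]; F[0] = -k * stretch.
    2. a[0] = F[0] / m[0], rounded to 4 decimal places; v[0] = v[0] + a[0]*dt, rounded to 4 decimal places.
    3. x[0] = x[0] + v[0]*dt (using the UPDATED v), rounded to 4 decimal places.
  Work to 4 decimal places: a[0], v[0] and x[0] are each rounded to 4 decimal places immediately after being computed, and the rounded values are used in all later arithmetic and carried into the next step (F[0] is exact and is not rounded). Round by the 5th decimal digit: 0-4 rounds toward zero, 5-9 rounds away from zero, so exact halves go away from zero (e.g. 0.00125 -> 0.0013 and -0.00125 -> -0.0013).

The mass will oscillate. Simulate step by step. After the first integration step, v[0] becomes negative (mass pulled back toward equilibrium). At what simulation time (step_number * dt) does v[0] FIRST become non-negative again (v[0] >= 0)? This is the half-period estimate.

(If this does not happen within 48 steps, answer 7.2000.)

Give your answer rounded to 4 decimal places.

Answer: 1.5000

Derivation:
Step 0: x=[10.5000] v=[0.0000]
Step 1: x=[10.3416] v=[-1.0560]
Step 2: x=[10.0405] v=[-2.0075]
Step 3: x=[9.6265] v=[-2.7602]
Step 4: x=[9.1405] v=[-3.2397]
Step 5: x=[8.6307] v=[-3.3984]
Step 6: x=[8.1476] v=[-3.2207]
Step 7: x=[7.7390] v=[-2.7241]
Step 8: x=[7.4453] v=[-1.9578]
Step 9: x=[7.2956] v=[-0.9977]
Step 10: x=[7.3048] v=[0.0612]
First v>=0 after going negative at step 10, time=1.5000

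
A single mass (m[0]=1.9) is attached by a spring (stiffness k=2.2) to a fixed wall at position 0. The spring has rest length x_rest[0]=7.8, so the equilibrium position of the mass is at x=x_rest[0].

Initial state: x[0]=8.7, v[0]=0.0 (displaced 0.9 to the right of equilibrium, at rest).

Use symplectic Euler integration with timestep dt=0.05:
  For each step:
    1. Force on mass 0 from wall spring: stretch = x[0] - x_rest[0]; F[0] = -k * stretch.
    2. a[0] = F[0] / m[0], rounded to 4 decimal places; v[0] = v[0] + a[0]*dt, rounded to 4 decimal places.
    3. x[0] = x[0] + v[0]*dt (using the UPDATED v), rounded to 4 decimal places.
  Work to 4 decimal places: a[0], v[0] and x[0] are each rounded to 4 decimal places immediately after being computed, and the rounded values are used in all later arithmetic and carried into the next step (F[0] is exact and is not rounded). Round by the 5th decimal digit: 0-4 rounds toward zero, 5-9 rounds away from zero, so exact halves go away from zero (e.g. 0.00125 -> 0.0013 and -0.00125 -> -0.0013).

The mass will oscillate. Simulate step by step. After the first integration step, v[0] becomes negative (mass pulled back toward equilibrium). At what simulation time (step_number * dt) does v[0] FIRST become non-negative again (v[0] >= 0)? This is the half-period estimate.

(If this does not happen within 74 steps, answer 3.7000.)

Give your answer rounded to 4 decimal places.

Answer: 2.9500

Derivation:
Step 0: x=[8.7000] v=[0.0000]
Step 1: x=[8.6974] v=[-0.0521]
Step 2: x=[8.6922] v=[-0.1041]
Step 3: x=[8.6844] v=[-0.1558]
Step 4: x=[8.6741] v=[-0.2070]
Step 5: x=[8.6612] v=[-0.2576]
Step 6: x=[8.6458] v=[-0.3075]
Step 7: x=[8.6280] v=[-0.3565]
Step 8: x=[8.6078] v=[-0.4044]
Step 9: x=[8.5852] v=[-0.4512]
Step 10: x=[8.5604] v=[-0.4967]
Step 11: x=[8.5334] v=[-0.5407]
Step 12: x=[8.5042] v=[-0.5832]
Step 13: x=[8.4730] v=[-0.6240]
Step 14: x=[8.4399] v=[-0.6630]
Step 15: x=[8.4049] v=[-0.7000]
Step 16: x=[8.3682] v=[-0.7350]
Step 17: x=[8.3298] v=[-0.7679]
Step 18: x=[8.2899] v=[-0.7986]
Step 19: x=[8.2486] v=[-0.8270]
Step 20: x=[8.2060] v=[-0.8530]
Step 21: x=[8.1622] v=[-0.8765]
Step 22: x=[8.1173] v=[-0.8975]
Step 23: x=[8.0715] v=[-0.9159]
Step 24: x=[8.0249] v=[-0.9316]
Step 25: x=[7.9777] v=[-0.9446]
Step 26: x=[7.9300] v=[-0.9549]
Step 27: x=[7.8819] v=[-0.9624]
Step 28: x=[7.8335] v=[-0.9671]
Step 29: x=[7.7851] v=[-0.9690]
Step 30: x=[7.7367] v=[-0.9681]
Step 31: x=[7.6885] v=[-0.9644]
Step 32: x=[7.6406] v=[-0.9579]
Step 33: x=[7.5932] v=[-0.9487]
Step 34: x=[7.5464] v=[-0.9367]
Step 35: x=[7.5003] v=[-0.9220]
Step 36: x=[7.4551] v=[-0.9047]
Step 37: x=[7.4109] v=[-0.8847]
Step 38: x=[7.3678] v=[-0.8622]
Step 39: x=[7.3259] v=[-0.8372]
Step 40: x=[7.2854] v=[-0.8098]
Step 41: x=[7.2464] v=[-0.7800]
Step 42: x=[7.2090] v=[-0.7480]
Step 43: x=[7.1733] v=[-0.7138]
Step 44: x=[7.1394] v=[-0.6775]
Step 45: x=[7.1074] v=[-0.6393]
Step 46: x=[7.0774] v=[-0.5992]
Step 47: x=[7.0495] v=[-0.5574]
Step 48: x=[7.0238] v=[-0.5140]
Step 49: x=[7.0003] v=[-0.4691]
Step 50: x=[6.9792] v=[-0.4228]
Step 51: x=[6.9604] v=[-0.3753]
Step 52: x=[6.9441] v=[-0.3267]
Step 53: x=[6.9302] v=[-0.2772]
Step 54: x=[6.9189] v=[-0.2268]
Step 55: x=[6.9101] v=[-0.1758]
Step 56: x=[6.9039] v=[-0.1243]
Step 57: x=[6.9003] v=[-0.0724]
Step 58: x=[6.8993] v=[-0.0203]
Step 59: x=[6.9009] v=[0.0318]
First v>=0 after going negative at step 59, time=2.9500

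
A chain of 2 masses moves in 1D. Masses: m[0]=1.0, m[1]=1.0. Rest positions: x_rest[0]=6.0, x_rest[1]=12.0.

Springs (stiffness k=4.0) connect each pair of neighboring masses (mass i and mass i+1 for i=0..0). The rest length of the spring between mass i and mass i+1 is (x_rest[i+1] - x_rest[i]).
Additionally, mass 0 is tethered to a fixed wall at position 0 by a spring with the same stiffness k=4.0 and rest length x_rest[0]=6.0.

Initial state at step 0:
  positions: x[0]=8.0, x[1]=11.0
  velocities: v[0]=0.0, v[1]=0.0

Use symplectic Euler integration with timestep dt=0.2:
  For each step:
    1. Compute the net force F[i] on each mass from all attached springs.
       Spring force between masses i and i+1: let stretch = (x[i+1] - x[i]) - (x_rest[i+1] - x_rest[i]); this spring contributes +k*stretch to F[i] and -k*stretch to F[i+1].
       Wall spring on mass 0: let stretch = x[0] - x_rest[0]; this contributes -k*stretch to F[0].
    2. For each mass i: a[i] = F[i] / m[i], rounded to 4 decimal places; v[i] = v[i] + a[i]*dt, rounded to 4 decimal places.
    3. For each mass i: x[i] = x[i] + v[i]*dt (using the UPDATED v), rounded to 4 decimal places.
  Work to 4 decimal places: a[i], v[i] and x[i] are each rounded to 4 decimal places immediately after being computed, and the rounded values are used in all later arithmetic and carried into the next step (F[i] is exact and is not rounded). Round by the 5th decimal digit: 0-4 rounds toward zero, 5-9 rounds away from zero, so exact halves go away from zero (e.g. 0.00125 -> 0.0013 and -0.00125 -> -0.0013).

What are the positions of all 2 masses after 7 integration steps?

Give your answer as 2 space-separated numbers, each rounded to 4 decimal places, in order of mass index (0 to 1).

Answer: 6.4276 11.6683

Derivation:
Step 0: x=[8.0000 11.0000] v=[0.0000 0.0000]
Step 1: x=[7.2000 11.4800] v=[-4.0000 2.4000]
Step 2: x=[5.9328 12.2352] v=[-6.3360 3.7760]
Step 3: x=[4.7247 12.9420] v=[-6.0403 3.5341]
Step 4: x=[4.0755 13.2941] v=[-3.2462 1.7603]
Step 5: x=[4.2492 13.1312] v=[0.8683 -0.8146]
Step 6: x=[5.1641 12.5072] v=[4.5745 -3.1202]
Step 7: x=[6.4276 11.6683] v=[6.3177 -4.1947]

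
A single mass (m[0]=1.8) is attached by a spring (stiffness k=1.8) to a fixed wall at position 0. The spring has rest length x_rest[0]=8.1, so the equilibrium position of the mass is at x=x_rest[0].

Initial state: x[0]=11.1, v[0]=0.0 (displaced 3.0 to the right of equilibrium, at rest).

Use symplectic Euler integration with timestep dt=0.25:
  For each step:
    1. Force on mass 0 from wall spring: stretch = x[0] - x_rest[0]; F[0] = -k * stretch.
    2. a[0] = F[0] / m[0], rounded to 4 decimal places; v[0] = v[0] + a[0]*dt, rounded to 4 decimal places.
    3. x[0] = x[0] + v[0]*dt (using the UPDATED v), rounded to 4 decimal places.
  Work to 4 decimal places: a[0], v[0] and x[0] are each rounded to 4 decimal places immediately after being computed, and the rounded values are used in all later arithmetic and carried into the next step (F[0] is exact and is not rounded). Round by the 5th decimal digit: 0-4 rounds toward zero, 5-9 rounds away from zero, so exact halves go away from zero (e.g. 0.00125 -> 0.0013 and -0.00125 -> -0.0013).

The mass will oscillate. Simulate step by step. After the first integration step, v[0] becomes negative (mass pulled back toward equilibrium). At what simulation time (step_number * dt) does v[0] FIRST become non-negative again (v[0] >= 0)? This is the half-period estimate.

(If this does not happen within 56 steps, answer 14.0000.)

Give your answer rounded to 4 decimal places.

Step 0: x=[11.1000] v=[0.0000]
Step 1: x=[10.9125] v=[-0.7500]
Step 2: x=[10.5492] v=[-1.4531]
Step 3: x=[10.0329] v=[-2.0654]
Step 4: x=[9.3958] v=[-2.5486]
Step 5: x=[8.6777] v=[-2.8726]
Step 6: x=[7.9235] v=[-3.0170]
Step 7: x=[7.1803] v=[-2.9729]
Step 8: x=[6.4946] v=[-2.7430]
Step 9: x=[5.9092] v=[-2.3417]
Step 10: x=[5.4607] v=[-1.7940]
Step 11: x=[5.1772] v=[-1.1342]
Step 12: x=[5.0763] v=[-0.4035]
Step 13: x=[5.1644] v=[0.3524]
First v>=0 after going negative at step 13, time=3.2500

Answer: 3.2500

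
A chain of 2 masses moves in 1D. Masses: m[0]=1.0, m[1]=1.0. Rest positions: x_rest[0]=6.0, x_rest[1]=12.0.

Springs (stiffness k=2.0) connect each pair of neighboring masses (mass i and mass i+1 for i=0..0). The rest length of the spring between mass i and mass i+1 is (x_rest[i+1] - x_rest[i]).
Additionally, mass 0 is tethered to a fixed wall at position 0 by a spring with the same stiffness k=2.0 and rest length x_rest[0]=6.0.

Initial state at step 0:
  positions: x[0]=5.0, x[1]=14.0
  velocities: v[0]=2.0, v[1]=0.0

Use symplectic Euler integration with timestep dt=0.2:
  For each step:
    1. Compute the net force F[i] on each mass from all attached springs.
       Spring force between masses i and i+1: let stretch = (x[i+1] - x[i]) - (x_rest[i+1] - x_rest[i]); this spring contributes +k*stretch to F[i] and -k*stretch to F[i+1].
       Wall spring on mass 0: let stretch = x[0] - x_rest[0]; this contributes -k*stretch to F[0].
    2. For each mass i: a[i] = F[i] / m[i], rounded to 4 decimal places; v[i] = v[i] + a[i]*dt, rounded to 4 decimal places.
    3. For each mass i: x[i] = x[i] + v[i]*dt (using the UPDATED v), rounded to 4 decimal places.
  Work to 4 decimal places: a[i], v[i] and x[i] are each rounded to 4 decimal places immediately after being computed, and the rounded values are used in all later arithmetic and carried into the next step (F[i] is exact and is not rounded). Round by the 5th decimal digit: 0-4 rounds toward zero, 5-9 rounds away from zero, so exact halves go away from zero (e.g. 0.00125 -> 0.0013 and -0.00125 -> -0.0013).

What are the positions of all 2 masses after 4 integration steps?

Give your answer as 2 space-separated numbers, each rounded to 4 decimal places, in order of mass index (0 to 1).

Answer: 8.2789 12.4850

Derivation:
Step 0: x=[5.0000 14.0000] v=[2.0000 0.0000]
Step 1: x=[5.7200 13.7600] v=[3.6000 -1.2000]
Step 2: x=[6.6256 13.3568] v=[4.5280 -2.0160]
Step 3: x=[7.5396 12.8951] v=[4.5702 -2.3085]
Step 4: x=[8.2789 12.4850] v=[3.6966 -2.0507]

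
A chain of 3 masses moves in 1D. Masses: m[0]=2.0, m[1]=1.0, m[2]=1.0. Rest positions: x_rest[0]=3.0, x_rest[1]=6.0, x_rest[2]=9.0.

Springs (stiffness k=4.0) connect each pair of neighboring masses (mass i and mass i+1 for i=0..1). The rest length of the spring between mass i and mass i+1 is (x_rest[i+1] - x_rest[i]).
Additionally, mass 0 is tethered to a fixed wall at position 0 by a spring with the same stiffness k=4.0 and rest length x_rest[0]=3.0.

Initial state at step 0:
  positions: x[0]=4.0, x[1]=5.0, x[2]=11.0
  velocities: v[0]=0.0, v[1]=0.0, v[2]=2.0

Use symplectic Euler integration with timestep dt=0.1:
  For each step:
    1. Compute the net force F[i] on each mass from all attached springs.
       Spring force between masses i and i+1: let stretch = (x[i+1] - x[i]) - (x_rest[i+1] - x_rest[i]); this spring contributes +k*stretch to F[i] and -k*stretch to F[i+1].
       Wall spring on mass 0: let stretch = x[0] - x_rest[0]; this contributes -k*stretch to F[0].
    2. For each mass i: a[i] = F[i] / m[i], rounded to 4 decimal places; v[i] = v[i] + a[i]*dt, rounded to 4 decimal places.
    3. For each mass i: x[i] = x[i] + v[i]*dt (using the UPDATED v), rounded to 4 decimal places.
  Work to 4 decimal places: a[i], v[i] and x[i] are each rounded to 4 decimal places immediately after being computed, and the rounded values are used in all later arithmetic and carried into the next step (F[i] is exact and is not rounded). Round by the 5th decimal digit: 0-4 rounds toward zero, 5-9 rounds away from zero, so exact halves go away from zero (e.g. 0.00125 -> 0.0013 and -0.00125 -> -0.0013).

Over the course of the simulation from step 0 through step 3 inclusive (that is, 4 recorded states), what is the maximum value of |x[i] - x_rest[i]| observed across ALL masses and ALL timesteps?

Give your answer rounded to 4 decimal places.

Step 0: x=[4.0000 5.0000 11.0000] v=[0.0000 0.0000 2.0000]
Step 1: x=[3.9400 5.2000 11.0800] v=[-0.6000 2.0000 0.8000]
Step 2: x=[3.8264 5.5848 11.0448] v=[-1.1360 3.8480 -0.3520]
Step 3: x=[3.6714 6.1177 10.9112] v=[-1.5496 5.3286 -1.3360]
Max displacement = 2.0800

Answer: 2.0800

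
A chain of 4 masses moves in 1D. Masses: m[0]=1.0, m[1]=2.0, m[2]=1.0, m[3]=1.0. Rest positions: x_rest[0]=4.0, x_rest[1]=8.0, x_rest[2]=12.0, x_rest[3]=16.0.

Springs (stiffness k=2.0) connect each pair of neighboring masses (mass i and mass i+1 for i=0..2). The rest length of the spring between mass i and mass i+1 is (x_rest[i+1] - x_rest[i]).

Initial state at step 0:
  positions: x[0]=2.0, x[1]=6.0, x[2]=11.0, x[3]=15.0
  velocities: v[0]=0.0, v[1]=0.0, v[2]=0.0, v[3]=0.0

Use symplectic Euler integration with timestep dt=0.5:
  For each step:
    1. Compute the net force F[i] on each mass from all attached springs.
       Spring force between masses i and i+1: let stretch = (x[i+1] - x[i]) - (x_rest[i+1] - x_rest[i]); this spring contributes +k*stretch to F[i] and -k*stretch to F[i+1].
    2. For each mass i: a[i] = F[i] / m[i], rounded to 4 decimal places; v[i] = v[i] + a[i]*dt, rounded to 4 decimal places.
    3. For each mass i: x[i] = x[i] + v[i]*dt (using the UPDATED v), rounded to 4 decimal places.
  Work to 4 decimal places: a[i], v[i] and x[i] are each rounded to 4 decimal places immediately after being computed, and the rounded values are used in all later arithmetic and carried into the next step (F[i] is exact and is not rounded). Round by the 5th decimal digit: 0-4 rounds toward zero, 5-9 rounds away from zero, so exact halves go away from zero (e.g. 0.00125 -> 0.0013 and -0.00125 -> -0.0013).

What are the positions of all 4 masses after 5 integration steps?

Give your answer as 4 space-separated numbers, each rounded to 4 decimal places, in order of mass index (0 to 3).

Answer: 3.0391 6.5391 10.3360 13.5469

Derivation:
Step 0: x=[2.0000 6.0000 11.0000 15.0000] v=[0.0000 0.0000 0.0000 0.0000]
Step 1: x=[2.0000 6.2500 10.5000 15.0000] v=[0.0000 0.5000 -1.0000 0.0000]
Step 2: x=[2.1250 6.5000 10.1250 14.7500] v=[0.2500 0.5000 -0.7500 -0.5000]
Step 3: x=[2.4375 6.5625 10.2500 14.1875] v=[0.6250 0.1250 0.2500 -1.1250]
Step 4: x=[2.8125 6.5156 10.5000 13.6563] v=[0.7500 -0.0938 0.5000 -1.0625]
Step 5: x=[3.0391 6.5391 10.3360 13.5469] v=[0.4531 0.0469 -0.3281 -0.2188]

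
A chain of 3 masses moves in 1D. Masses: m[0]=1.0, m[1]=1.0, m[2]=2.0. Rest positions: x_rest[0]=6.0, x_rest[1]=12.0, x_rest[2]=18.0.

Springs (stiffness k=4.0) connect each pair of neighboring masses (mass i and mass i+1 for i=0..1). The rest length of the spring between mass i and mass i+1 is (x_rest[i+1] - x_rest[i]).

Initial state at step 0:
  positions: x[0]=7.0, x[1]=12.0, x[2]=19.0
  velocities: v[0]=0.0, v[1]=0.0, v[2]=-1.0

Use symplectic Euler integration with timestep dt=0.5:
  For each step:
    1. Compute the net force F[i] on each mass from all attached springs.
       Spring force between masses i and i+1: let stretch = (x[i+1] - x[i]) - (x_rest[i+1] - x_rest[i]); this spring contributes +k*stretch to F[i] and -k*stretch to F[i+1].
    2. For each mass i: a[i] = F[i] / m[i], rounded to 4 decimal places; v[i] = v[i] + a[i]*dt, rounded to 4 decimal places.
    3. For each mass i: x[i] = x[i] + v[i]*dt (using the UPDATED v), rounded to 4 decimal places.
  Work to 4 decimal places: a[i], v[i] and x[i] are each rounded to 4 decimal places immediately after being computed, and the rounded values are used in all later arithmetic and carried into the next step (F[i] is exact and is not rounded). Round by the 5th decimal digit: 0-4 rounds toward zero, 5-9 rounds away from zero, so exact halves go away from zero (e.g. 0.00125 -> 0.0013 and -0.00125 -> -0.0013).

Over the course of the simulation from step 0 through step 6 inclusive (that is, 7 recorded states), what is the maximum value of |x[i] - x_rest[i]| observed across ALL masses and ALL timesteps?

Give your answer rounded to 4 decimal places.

Answer: 2.2500

Derivation:
Step 0: x=[7.0000 12.0000 19.0000] v=[0.0000 0.0000 -1.0000]
Step 1: x=[6.0000 14.0000 18.0000] v=[-2.0000 4.0000 -2.0000]
Step 2: x=[7.0000 12.0000 18.0000] v=[2.0000 -4.0000 0.0000]
Step 3: x=[7.0000 11.0000 18.0000] v=[0.0000 -2.0000 0.0000]
Step 4: x=[5.0000 13.0000 17.5000] v=[-4.0000 4.0000 -1.0000]
Step 5: x=[5.0000 11.5000 17.7500] v=[0.0000 -3.0000 0.5000]
Step 6: x=[5.5000 9.7500 17.8750] v=[1.0000 -3.5000 0.2500]
Max displacement = 2.2500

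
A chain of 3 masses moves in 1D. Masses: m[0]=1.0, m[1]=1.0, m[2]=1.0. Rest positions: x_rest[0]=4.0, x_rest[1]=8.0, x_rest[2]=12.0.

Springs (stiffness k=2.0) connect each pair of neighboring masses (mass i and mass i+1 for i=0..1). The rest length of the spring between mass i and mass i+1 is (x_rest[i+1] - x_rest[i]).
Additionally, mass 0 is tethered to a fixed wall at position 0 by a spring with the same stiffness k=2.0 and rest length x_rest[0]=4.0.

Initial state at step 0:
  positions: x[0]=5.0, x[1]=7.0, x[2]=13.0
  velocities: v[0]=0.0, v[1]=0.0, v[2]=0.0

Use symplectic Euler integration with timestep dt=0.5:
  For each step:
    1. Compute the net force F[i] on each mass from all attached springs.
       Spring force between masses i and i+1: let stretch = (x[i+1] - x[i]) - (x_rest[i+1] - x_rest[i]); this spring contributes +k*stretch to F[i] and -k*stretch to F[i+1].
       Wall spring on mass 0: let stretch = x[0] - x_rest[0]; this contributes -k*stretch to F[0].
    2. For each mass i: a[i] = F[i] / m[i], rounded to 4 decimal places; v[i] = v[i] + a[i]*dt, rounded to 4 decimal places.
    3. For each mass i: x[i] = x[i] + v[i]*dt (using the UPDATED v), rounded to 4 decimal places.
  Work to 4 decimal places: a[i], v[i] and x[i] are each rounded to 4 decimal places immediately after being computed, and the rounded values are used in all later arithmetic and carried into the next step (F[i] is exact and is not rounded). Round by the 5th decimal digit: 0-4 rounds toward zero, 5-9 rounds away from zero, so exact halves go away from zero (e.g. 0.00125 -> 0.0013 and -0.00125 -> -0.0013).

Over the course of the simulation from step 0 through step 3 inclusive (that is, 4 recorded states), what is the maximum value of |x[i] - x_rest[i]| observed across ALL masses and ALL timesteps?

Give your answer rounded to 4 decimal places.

Answer: 1.7500

Derivation:
Step 0: x=[5.0000 7.0000 13.0000] v=[0.0000 0.0000 0.0000]
Step 1: x=[3.5000 9.0000 12.0000] v=[-3.0000 4.0000 -2.0000]
Step 2: x=[3.0000 9.7500 11.5000] v=[-1.0000 1.5000 -1.0000]
Step 3: x=[4.3750 8.0000 12.1250] v=[2.7500 -3.5000 1.2500]
Max displacement = 1.7500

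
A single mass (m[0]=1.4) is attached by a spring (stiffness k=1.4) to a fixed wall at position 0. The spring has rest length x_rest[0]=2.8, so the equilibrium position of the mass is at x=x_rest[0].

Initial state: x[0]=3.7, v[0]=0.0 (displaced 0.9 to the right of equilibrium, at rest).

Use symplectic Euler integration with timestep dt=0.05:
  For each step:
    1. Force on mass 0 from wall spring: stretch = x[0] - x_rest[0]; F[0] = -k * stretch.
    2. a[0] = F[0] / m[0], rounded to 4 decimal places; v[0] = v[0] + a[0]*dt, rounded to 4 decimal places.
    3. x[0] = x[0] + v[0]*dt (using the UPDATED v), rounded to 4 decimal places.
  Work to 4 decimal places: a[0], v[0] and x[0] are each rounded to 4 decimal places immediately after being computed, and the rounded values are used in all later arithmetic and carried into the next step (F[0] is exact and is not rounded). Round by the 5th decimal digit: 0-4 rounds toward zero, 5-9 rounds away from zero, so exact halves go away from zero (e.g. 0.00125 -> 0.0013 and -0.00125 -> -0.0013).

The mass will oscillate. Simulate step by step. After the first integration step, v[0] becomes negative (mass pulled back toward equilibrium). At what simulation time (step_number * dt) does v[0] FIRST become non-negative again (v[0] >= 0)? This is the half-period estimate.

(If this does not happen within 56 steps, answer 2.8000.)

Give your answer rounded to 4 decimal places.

Answer: 2.8000

Derivation:
Step 0: x=[3.7000] v=[0.0000]
Step 1: x=[3.6978] v=[-0.0450]
Step 2: x=[3.6933] v=[-0.0899]
Step 3: x=[3.6866] v=[-0.1346]
Step 4: x=[3.6777] v=[-0.1789]
Step 5: x=[3.6666] v=[-0.2228]
Step 6: x=[3.6533] v=[-0.2661]
Step 7: x=[3.6379] v=[-0.3088]
Step 8: x=[3.6204] v=[-0.3507]
Step 9: x=[3.6008] v=[-0.3917]
Step 10: x=[3.5792] v=[-0.4317]
Step 11: x=[3.5557] v=[-0.4707]
Step 12: x=[3.5303] v=[-0.5085]
Step 13: x=[3.5031] v=[-0.5450]
Step 14: x=[3.4741] v=[-0.5802]
Step 15: x=[3.4434] v=[-0.6139]
Step 16: x=[3.4111] v=[-0.6461]
Step 17: x=[3.3773] v=[-0.6767]
Step 18: x=[3.3420] v=[-0.7056]
Step 19: x=[3.3054] v=[-0.7327]
Step 20: x=[3.2675] v=[-0.7580]
Step 21: x=[3.2284] v=[-0.7814]
Step 22: x=[3.1883] v=[-0.8028]
Step 23: x=[3.1472] v=[-0.8222]
Step 24: x=[3.1052] v=[-0.8396]
Step 25: x=[3.0625] v=[-0.8549]
Step 26: x=[3.0191] v=[-0.8680]
Step 27: x=[2.9752] v=[-0.8790]
Step 28: x=[2.9308] v=[-0.8878]
Step 29: x=[2.8861] v=[-0.8943]
Step 30: x=[2.8412] v=[-0.8986]
Step 31: x=[2.7962] v=[-0.9007]
Step 32: x=[2.7512] v=[-0.9005]
Step 33: x=[2.7063] v=[-0.8981]
Step 34: x=[2.6616] v=[-0.8934]
Step 35: x=[2.6173] v=[-0.8865]
Step 36: x=[2.5734] v=[-0.8774]
Step 37: x=[2.5301] v=[-0.8661]
Step 38: x=[2.4875] v=[-0.8526]
Step 39: x=[2.4457] v=[-0.8370]
Step 40: x=[2.4047] v=[-0.8193]
Step 41: x=[2.3647] v=[-0.7995]
Step 42: x=[2.3258] v=[-0.7777]
Step 43: x=[2.2881] v=[-0.7540]
Step 44: x=[2.2517] v=[-0.7284]
Step 45: x=[2.2167] v=[-0.7010]
Step 46: x=[2.1831] v=[-0.6718]
Step 47: x=[2.1511] v=[-0.6410]
Step 48: x=[2.1207] v=[-0.6086]
Step 49: x=[2.0920] v=[-0.5746]
Step 50: x=[2.0650] v=[-0.5392]
Step 51: x=[2.0399] v=[-0.5025]
Step 52: x=[2.0167] v=[-0.4645]
Step 53: x=[1.9954] v=[-0.4253]
Step 54: x=[1.9761] v=[-0.3851]
Step 55: x=[1.9589] v=[-0.3439]
Step 56: x=[1.9438] v=[-0.3018]
v[0] did not become non-negative within 56 steps; using fallback time=2.8000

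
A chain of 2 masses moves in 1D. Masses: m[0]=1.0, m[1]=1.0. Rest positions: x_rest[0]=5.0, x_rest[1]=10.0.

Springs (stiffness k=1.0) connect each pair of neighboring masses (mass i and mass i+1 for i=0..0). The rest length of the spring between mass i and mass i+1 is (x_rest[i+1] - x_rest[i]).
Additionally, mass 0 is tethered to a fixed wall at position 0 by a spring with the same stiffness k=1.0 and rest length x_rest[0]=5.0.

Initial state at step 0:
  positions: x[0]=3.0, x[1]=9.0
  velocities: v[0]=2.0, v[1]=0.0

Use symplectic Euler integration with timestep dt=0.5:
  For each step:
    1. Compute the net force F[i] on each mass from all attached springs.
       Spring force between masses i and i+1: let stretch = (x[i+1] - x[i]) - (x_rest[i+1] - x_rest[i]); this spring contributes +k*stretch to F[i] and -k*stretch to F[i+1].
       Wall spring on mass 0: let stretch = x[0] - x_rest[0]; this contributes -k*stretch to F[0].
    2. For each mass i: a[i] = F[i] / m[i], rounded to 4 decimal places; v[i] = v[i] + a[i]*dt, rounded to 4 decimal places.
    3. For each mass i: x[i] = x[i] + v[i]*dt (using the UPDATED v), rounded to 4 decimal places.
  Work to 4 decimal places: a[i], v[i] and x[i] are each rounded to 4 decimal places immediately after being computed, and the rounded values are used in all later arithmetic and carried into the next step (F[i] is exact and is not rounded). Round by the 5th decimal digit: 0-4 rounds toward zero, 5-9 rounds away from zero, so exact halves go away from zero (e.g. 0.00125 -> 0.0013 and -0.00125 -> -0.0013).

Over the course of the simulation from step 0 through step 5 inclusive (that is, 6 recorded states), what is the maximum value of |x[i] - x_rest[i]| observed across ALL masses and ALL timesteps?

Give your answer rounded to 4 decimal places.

Answer: 2.1135

Derivation:
Step 0: x=[3.0000 9.0000] v=[2.0000 0.0000]
Step 1: x=[4.7500 8.7500] v=[3.5000 -0.5000]
Step 2: x=[6.3125 8.7500] v=[3.1250 0.0000]
Step 3: x=[6.9063 9.3907] v=[1.1875 1.2813]
Step 4: x=[6.3946 10.6603] v=[-1.0235 2.5391]
Step 5: x=[5.3506 12.1135] v=[-2.0880 2.9063]
Max displacement = 2.1135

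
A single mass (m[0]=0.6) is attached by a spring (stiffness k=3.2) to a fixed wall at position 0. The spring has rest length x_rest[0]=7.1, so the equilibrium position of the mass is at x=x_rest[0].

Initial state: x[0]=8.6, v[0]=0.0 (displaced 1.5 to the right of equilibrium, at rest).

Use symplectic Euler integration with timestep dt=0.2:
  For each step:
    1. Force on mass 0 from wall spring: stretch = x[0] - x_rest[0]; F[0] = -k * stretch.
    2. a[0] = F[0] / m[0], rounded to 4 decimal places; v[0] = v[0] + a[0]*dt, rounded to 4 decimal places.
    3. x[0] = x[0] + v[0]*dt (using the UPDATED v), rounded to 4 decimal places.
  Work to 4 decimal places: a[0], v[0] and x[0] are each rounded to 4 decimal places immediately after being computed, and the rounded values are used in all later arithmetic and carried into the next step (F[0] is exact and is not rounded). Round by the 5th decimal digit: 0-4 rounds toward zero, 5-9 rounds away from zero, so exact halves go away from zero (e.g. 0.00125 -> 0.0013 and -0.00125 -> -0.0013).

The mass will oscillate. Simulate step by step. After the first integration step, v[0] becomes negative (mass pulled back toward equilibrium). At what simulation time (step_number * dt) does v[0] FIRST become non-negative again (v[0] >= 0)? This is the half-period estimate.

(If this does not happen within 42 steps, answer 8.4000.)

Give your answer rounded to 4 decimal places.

Step 0: x=[8.6000] v=[0.0000]
Step 1: x=[8.2800] v=[-1.6000]
Step 2: x=[7.7083] v=[-2.8587]
Step 3: x=[7.0068] v=[-3.5076]
Step 4: x=[6.3252] v=[-3.4082]
Step 5: x=[5.8089] v=[-2.5817]
Step 6: x=[5.5680] v=[-1.2045]
Step 7: x=[5.6539] v=[0.4296]
First v>=0 after going negative at step 7, time=1.4000

Answer: 1.4000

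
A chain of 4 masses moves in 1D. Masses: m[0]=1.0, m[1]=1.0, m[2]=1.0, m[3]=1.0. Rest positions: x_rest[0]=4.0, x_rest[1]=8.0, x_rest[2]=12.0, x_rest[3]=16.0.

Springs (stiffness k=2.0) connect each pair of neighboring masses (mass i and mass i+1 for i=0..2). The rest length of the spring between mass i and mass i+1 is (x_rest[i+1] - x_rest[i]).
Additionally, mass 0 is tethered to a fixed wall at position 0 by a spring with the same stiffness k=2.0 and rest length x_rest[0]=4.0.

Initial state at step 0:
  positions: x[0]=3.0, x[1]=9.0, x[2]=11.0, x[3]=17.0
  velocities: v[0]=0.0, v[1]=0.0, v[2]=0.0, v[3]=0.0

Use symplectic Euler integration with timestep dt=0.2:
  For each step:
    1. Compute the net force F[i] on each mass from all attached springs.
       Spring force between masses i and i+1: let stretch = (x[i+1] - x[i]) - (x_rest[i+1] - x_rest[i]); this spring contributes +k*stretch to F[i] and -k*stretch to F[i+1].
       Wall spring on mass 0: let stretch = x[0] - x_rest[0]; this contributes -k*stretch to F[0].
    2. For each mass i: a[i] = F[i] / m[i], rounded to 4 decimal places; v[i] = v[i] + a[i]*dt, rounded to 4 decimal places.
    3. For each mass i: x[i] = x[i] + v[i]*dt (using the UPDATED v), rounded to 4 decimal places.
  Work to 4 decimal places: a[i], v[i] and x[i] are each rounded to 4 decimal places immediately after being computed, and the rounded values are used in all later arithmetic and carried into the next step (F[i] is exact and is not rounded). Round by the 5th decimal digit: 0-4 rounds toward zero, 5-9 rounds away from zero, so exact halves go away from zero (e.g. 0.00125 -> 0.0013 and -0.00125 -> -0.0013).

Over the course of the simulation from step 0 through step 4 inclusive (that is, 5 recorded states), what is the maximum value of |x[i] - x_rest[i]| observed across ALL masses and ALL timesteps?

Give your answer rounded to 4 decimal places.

Step 0: x=[3.0000 9.0000 11.0000 17.0000] v=[0.0000 0.0000 0.0000 0.0000]
Step 1: x=[3.2400 8.6800 11.3200 16.8400] v=[1.2000 -1.6000 1.6000 -0.8000]
Step 2: x=[3.6560 8.1360 11.8704 16.5584] v=[2.0800 -2.7200 2.7520 -1.4080]
Step 3: x=[4.1379 7.5324 12.4971 16.2218] v=[2.4096 -3.0182 3.1334 -1.6832]
Step 4: x=[4.5603 7.0544 13.0246 15.9072] v=[2.1122 -2.3901 2.6374 -1.5731]
Max displacement = 1.0246

Answer: 1.0246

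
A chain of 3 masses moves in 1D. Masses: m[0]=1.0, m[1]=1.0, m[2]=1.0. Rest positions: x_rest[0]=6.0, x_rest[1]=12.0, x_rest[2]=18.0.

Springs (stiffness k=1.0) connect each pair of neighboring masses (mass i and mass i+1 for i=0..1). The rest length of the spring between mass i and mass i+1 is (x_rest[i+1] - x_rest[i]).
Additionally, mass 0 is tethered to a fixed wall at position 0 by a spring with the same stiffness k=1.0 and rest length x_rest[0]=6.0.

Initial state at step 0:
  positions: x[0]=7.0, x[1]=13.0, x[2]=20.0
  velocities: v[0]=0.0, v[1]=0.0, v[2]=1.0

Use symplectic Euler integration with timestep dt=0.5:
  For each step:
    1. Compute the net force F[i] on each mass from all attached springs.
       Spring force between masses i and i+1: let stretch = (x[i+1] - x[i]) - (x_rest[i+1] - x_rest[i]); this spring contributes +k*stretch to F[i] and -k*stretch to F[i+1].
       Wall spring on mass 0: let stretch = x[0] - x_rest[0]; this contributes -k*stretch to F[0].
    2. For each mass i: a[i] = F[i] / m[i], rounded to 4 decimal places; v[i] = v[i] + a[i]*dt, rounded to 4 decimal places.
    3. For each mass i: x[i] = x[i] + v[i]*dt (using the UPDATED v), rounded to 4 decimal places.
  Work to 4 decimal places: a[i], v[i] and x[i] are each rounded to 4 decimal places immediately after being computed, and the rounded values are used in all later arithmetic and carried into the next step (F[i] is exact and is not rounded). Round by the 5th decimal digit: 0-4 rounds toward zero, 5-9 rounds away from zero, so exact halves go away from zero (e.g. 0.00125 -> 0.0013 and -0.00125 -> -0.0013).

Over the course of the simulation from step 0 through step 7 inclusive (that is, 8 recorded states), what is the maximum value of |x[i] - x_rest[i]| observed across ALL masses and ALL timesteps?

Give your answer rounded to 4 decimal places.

Answer: 2.2500

Derivation:
Step 0: x=[7.0000 13.0000 20.0000] v=[0.0000 0.0000 1.0000]
Step 1: x=[6.7500 13.2500 20.2500] v=[-0.5000 0.5000 0.5000]
Step 2: x=[6.4375 13.6250 20.2500] v=[-0.6250 0.7500 0.0000]
Step 3: x=[6.3125 13.8594 20.0938] v=[-0.2500 0.4688 -0.3125]
Step 4: x=[6.4961 13.7657 19.8790] v=[0.3672 -0.1875 -0.4297]
Step 5: x=[6.8731 13.3829 19.6358] v=[0.7540 -0.7657 -0.4864]
Step 6: x=[7.1593 12.9358 19.3294] v=[0.5724 -0.8942 -0.6129]
Step 7: x=[7.0998 12.6430 18.9246] v=[-0.1190 -0.5857 -0.8097]
Max displacement = 2.2500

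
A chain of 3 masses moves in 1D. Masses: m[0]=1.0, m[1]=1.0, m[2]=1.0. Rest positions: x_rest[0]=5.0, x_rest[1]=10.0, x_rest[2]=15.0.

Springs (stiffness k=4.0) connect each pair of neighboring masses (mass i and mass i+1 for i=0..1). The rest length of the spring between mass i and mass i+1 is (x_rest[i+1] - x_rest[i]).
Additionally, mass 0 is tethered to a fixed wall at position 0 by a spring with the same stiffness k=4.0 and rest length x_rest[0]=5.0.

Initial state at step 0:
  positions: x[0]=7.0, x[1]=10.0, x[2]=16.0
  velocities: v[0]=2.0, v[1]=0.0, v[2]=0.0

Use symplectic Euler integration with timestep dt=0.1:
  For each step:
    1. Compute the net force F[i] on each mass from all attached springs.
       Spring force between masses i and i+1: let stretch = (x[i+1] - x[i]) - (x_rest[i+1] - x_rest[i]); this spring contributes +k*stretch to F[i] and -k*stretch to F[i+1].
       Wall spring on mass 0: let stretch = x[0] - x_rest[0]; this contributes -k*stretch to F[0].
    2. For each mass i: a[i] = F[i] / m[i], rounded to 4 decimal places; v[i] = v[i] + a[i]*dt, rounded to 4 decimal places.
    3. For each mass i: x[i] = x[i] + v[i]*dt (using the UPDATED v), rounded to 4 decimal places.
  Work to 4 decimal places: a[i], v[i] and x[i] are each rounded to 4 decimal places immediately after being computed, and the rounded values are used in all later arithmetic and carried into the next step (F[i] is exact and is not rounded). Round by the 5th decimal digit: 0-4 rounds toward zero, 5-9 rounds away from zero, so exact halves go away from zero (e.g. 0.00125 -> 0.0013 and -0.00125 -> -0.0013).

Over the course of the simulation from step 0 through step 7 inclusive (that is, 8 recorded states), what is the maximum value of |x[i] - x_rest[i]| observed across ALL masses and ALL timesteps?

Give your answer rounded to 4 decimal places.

Answer: 2.0400

Derivation:
Step 0: x=[7.0000 10.0000 16.0000] v=[2.0000 0.0000 0.0000]
Step 1: x=[7.0400 10.1200 15.9600] v=[0.4000 1.2000 -0.4000]
Step 2: x=[6.9216 10.3504 15.8864] v=[-1.1840 2.3040 -0.7360]
Step 3: x=[6.6635 10.6651 15.7914] v=[-2.5811 3.1469 -0.9504]
Step 4: x=[6.2989 11.0248 15.6913] v=[-3.6459 3.5968 -1.0009]
Step 5: x=[5.8714 11.3821 15.6046] v=[-4.2751 3.5730 -0.8675]
Step 6: x=[5.4295 11.6879 15.5490] v=[-4.4194 3.0577 -0.5565]
Step 7: x=[5.0207 11.8978 15.5389] v=[-4.0878 2.0988 -0.1009]
Max displacement = 2.0400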